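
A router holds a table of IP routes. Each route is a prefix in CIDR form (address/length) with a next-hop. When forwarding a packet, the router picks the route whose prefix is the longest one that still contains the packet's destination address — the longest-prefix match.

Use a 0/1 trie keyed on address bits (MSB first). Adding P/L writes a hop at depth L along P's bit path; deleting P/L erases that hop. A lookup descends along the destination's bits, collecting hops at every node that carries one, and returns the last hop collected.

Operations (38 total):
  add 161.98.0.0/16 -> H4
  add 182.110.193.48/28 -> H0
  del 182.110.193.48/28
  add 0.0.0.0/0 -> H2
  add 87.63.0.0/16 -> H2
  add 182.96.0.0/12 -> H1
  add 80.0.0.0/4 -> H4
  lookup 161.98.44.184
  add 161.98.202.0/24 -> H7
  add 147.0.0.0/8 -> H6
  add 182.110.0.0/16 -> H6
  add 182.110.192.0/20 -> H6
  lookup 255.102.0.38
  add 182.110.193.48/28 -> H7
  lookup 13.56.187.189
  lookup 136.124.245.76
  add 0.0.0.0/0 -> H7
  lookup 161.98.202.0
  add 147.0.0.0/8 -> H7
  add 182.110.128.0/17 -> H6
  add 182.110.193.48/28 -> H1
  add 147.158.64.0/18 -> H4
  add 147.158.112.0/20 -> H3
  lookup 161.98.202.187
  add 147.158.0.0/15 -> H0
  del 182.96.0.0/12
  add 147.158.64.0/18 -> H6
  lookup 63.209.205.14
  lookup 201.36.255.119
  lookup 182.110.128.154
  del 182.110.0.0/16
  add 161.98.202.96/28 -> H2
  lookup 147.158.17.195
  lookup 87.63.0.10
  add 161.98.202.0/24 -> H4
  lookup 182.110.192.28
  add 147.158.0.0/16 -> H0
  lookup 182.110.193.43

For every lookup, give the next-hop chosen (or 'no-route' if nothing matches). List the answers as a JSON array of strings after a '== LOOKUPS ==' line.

Trace:
  add 161.98.0.0/16 -> H4 at depth 16
  add 182.110.193.48/28 -> H0 at depth 28
  - 182.110.193.48/28 clear@28
  add 0.0.0.0/0 -> H2 at depth 0
  add 87.63.0.0/16 -> H2 at depth 16
  add 182.96.0.0/12 -> H1 at depth 12
  add 80.0.0.0/4 -> H4 at depth 4
  Q 161.98.44.184: descend 1010000101100010 ; hops seen [H2,H4] ; pick H4
  add 161.98.202.0/24 -> H7 at depth 24
  add 147.0.0.0/8 -> H6 at depth 8
  add 182.110.0.0/16 -> H6 at depth 16
  add 182.110.192.0/20 -> H6 at depth 20
  Q 255.102.0.38: descend 1 ; hops seen [H2] ; pick H2
  add 182.110.193.48/28 -> H7 at depth 28
  Q 13.56.187.189: descend 0 ; hops seen [H2] ; pick H2
  Q 136.124.245.76: descend 100 ; hops seen [H2] ; pick H2
  add 0.0.0.0/0 -> H7 at depth 0
  Q 161.98.202.0: descend 101000010110001011001010 ; hops seen [H7,H4,H7] ; pick H7
  add 147.0.0.0/8 -> H7 at depth 8
  add 182.110.128.0/17 -> H6 at depth 17
  add 182.110.193.48/28 -> H1 at depth 28
  add 147.158.64.0/18 -> H4 at depth 18
  add 147.158.112.0/20 -> H3 at depth 20
  Q 161.98.202.187: descend 101000010110001011001010 ; hops seen [H7,H4,H7] ; pick H7
  add 147.158.0.0/15 -> H0 at depth 15
  - 182.96.0.0/12 clear@12
  add 147.158.64.0/18 -> H6 at depth 18
  Q 63.209.205.14: descend 0 ; hops seen [H7] ; pick H7
  Q 201.36.255.119: descend 1 ; hops seen [H7] ; pick H7
  Q 182.110.128.154: descend 10110110011011101 ; hops seen [H7,H6,H6] ; pick H6
  - 182.110.0.0/16 clear@16
  add 161.98.202.96/28 -> H2 at depth 28
  Q 147.158.17.195: descend 10010011100111100 ; hops seen [H7,H7,H0] ; pick H0
  Q 87.63.0.10: descend 0101011100111111 ; hops seen [H7,H4,H2] ; pick H2
  add 161.98.202.0/24 -> H4 at depth 24
  Q 182.110.192.28: descend 10110110011011101100000 ; hops seen [H7,H6,H6] ; pick H6
  add 147.158.0.0/16 -> H0 at depth 16
  Q 182.110.193.43: descend 101101100110111011000001001 ; hops seen [H7,H6,H6] ; pick H6

== LOOKUPS ==
["H4","H2","H2","H2","H7","H7","H7","H7","H6","H0","H2","H6","H6"]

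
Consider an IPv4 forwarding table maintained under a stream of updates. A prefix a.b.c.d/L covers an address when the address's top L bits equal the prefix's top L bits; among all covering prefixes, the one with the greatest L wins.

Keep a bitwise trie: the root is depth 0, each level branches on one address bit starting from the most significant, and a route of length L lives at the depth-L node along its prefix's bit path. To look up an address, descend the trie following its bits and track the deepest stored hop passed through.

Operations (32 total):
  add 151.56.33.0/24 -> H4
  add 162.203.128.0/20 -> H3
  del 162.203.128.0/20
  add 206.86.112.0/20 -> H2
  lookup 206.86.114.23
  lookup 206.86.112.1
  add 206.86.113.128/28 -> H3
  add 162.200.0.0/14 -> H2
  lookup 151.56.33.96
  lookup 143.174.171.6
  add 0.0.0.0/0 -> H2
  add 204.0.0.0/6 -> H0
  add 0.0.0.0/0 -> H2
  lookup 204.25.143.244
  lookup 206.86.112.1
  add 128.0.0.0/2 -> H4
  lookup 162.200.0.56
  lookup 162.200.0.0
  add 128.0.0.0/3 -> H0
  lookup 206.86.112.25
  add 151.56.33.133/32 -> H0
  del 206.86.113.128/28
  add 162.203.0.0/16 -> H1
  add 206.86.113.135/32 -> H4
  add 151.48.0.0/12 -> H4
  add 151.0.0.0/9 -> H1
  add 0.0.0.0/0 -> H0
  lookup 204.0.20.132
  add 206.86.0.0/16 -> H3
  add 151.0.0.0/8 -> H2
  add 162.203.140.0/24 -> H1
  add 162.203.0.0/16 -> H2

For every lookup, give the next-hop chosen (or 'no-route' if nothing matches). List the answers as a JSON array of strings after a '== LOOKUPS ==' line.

Apply in order:
  add 151.56.33.0/24 -> H4 at depth 24
  add 162.203.128.0/20 -> H3 at depth 20
  del 162.203.128.0/20 (clear depth 20)
  add 206.86.112.0/20 -> H2 at depth 20
  lookup 206.86.114.23: bits 11001110010101100111 walk d0:-→d1:-→d2:-→d3:-→d4:-→d5:-→d6:-→d7:-→d8:-→d9:-→d10:-→d11:-→d12:-→d13:-→d14:-→d15:-→d16:-→d17:-→d18:-→d19:-→d20:H2 -> H2
  lookup 206.86.112.1: bits 11001110010101100111 walk d0:-→d1:-→d2:-→d3:-→d4:-→d5:-→d6:-→d7:-→d8:-→d9:-→d10:-→d11:-→d12:-→d13:-→d14:-→d15:-→d16:-→d17:-→d18:-→d19:-→d20:H2 -> H2
  add 206.86.113.128/28 -> H3 at depth 28
  add 162.200.0.0/14 -> H2 at depth 14
  lookup 151.56.33.96: bits 100101110011100000100001 walk d0:-→d1:-→d2:-→d3:-→d4:-→d5:-→d6:-→d7:-→d8:-→d9:-→d10:-→d11:-→d12:-→d13:-→d14:-→d15:-→d16:-→d17:-→d18:-→d19:-→d20:-→d21:-→d22:-→d23:-→d24:H4 -> H4
  lookup 143.174.171.6: bits 100 walk d0:-→d1:-→d2:-→d3:- -> no-route
  add 0.0.0.0/0 -> H2 at depth 0
  add 204.0.0.0/6 -> H0 at depth 6
  add 0.0.0.0/0 -> H2 at depth 0
  lookup 204.25.143.244: bits 110011 walk d0:H2→d1:-→d2:-→d3:-→d4:-→d5:-→d6:H0 -> H0
  lookup 206.86.112.1: bits 11001110010101100111000 walk d0:H2→d1:-→d2:-→d3:-→d4:-→d5:-→d6:H0→d7:-→d8:-→d9:-→d10:-→d11:-→d12:-→d13:-→d14:-→d15:-→d16:-→d17:-→d18:-→d19:-→d20:H2→d21:-→d22:-→d23:- -> H2
  add 128.0.0.0/2 -> H4 at depth 2
  lookup 162.200.0.56: bits 10100010110010 walk d0:H2→d1:-→d2:H4→d3:-→d4:-→d5:-→d6:-→d7:-→d8:-→d9:-→d10:-→d11:-→d12:-→d13:-→d14:H2 -> H2
  lookup 162.200.0.0: bits 10100010110010 walk d0:H2→d1:-→d2:H4→d3:-→d4:-→d5:-→d6:-→d7:-→d8:-→d9:-→d10:-→d11:-→d12:-→d13:-→d14:H2 -> H2
  add 128.0.0.0/3 -> H0 at depth 3
  lookup 206.86.112.25: bits 11001110010101100111000 walk d0:H2→d1:-→d2:-→d3:-→d4:-→d5:-→d6:H0→d7:-→d8:-→d9:-→d10:-→d11:-→d12:-→d13:-→d14:-→d15:-→d16:-→d17:-→d18:-→d19:-→d20:H2→d21:-→d22:-→d23:- -> H2
  add 151.56.33.133/32 -> H0 at depth 32
  del 206.86.113.128/28 (clear depth 28)
  add 162.203.0.0/16 -> H1 at depth 16
  add 206.86.113.135/32 -> H4 at depth 32
  add 151.48.0.0/12 -> H4 at depth 12
  add 151.0.0.0/9 -> H1 at depth 9
  add 0.0.0.0/0 -> H0 at depth 0
  lookup 204.0.20.132: bits 110011 walk d0:H0→d1:-→d2:-→d3:-→d4:-→d5:-→d6:H0 -> H0
  add 206.86.0.0/16 -> H3 at depth 16
  add 151.0.0.0/8 -> H2 at depth 8
  add 162.203.140.0/24 -> H1 at depth 24
  add 162.203.0.0/16 -> H2 at depth 16

== LOOKUPS ==
["H2","H2","H4","no-route","H0","H2","H2","H2","H2","H0"]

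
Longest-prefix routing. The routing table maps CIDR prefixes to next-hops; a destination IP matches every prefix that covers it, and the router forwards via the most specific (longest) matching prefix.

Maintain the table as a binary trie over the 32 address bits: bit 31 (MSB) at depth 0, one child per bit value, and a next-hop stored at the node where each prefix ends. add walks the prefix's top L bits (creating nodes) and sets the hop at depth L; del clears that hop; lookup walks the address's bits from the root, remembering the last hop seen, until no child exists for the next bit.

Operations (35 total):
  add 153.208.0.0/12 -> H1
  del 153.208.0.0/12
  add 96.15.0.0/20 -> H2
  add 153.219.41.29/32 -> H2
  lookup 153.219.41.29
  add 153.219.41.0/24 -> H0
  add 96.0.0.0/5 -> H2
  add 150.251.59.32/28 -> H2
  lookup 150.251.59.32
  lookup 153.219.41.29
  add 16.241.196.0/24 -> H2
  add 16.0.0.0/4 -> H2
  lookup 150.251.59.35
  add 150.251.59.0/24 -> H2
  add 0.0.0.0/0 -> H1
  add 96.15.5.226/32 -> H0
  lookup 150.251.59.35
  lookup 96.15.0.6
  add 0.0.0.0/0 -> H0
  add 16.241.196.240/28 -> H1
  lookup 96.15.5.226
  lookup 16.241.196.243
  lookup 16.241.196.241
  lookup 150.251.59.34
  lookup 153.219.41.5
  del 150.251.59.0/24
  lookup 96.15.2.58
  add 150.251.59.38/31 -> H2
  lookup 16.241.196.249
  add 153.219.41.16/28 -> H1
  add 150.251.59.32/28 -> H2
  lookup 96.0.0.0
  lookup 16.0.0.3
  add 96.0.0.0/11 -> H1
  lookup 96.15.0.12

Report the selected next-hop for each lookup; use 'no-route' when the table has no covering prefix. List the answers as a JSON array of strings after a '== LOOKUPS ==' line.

Process each operation:
  add 153.208.0.0/12 -> H1 at depth 12
  - 153.208.0.0/12 clear@12
  add 96.15.0.0/20 -> H2 at depth 20
  add 153.219.41.29/32 -> H2 at depth 32
  Q 153.219.41.29: descend 10011001110110110010100100011101 ; hops seen [H2] ; pick H2
  add 153.219.41.0/24 -> H0 at depth 24
  add 96.0.0.0/5 -> H2 at depth 5
  add 150.251.59.32/28 -> H2 at depth 28
  Q 150.251.59.32: descend 1001011011111011001110110010 ; hops seen [H2] ; pick H2
  Q 153.219.41.29: descend 10011001110110110010100100011101 ; hops seen [H0,H2] ; pick H2
  add 16.241.196.0/24 -> H2 at depth 24
  add 16.0.0.0/4 -> H2 at depth 4
  Q 150.251.59.35: descend 1001011011111011001110110010 ; hops seen [H2] ; pick H2
  add 150.251.59.0/24 -> H2 at depth 24
  add 0.0.0.0/0 -> H1 at depth 0
  add 96.15.5.226/32 -> H0 at depth 32
  Q 150.251.59.35: descend 1001011011111011001110110010 ; hops seen [H1,H2,H2] ; pick H2
  Q 96.15.0.6: descend 011000000000111100000 ; hops seen [H1,H2,H2] ; pick H2
  add 0.0.0.0/0 -> H0 at depth 0
  add 16.241.196.240/28 -> H1 at depth 28
  Q 96.15.5.226: descend 01100000000011110000010111100010 ; hops seen [H0,H2,H2,H0] ; pick H0
  Q 16.241.196.243: descend 0001000011110001110001001111 ; hops seen [H0,H2,H2,H1] ; pick H1
  Q 16.241.196.241: descend 0001000011110001110001001111 ; hops seen [H0,H2,H2,H1] ; pick H1
  Q 150.251.59.34: descend 1001011011111011001110110010 ; hops seen [H0,H2,H2] ; pick H2
  Q 153.219.41.5: descend 100110011101101100101001000 ; hops seen [H0,H0] ; pick H0
  - 150.251.59.0/24 clear@24
  Q 96.15.2.58: descend 011000000000111100000 ; hops seen [H0,H2,H2] ; pick H2
  add 150.251.59.38/31 -> H2 at depth 31
  Q 16.241.196.249: descend 0001000011110001110001001111 ; hops seen [H0,H2,H2,H1] ; pick H1
  add 153.219.41.16/28 -> H1 at depth 28
  add 150.251.59.32/28 -> H2 at depth 28
  Q 96.0.0.0: descend 011000000000 ; hops seen [H0,H2] ; pick H2
  Q 16.0.0.3: descend 00010000 ; hops seen [H0,H2] ; pick H2
  add 96.0.0.0/11 -> H1 at depth 11
  Q 96.15.0.12: descend 011000000000111100000 ; hops seen [H0,H2,H1,H2] ; pick H2

== LOOKUPS ==
["H2","H2","H2","H2","H2","H2","H0","H1","H1","H2","H0","H2","H1","H2","H2","H2"]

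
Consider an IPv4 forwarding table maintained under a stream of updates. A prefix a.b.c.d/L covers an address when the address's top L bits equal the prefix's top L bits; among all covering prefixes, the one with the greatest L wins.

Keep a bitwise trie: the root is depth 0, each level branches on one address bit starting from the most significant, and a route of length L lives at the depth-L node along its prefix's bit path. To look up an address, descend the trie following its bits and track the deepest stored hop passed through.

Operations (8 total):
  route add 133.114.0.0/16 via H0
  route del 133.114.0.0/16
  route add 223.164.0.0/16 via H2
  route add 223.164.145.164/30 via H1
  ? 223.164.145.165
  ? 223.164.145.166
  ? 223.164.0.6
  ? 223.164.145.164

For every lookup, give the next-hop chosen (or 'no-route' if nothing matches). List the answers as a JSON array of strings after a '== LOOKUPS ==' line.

Process each operation:
  add 133.114.0.0/16 -> H0 at depth 16
  - 133.114.0.0/16 clear@16
  add 223.164.0.0/16 -> H2 at depth 16
  add 223.164.145.164/30 -> H1 at depth 30
  lookup 223.164.145.165: bits 110111111010010010010001101001 walk d0:-→d1:-→d2:-→d3:-→d4:-→d5:-→d6:-→d7:-→d8:-→d9:-→d10:-→d11:-→d12:-→d13:-→d14:-→d15:-→d16:H2→d17:-→d18:-→d19:-→d20:-→d21:-→d22:-→d23:-→d24:-→d25:-→d26:-→d27:-→d28:-→d29:-→d30:H1 -> H1
  lookup 223.164.145.166: bits 110111111010010010010001101001 walk d0:-→d1:-→d2:-→d3:-→d4:-→d5:-→d6:-→d7:-→d8:-→d9:-→d10:-→d11:-→d12:-→d13:-→d14:-→d15:-→d16:H2→d17:-→d18:-→d19:-→d20:-→d21:-→d22:-→d23:-→d24:-→d25:-→d26:-→d27:-→d28:-→d29:-→d30:H1 -> H1
  lookup 223.164.0.6: bits 1101111110100100 walk d0:-→d1:-→d2:-→d3:-→d4:-→d5:-→d6:-→d7:-→d8:-→d9:-→d10:-→d11:-→d12:-→d13:-→d14:-→d15:-→d16:H2 -> H2
  lookup 223.164.145.164: bits 110111111010010010010001101001 walk d0:-→d1:-→d2:-→d3:-→d4:-→d5:-→d6:-→d7:-→d8:-→d9:-→d10:-→d11:-→d12:-→d13:-→d14:-→d15:-→d16:H2→d17:-→d18:-→d19:-→d20:-→d21:-→d22:-→d23:-→d24:-→d25:-→d26:-→d27:-→d28:-→d29:-→d30:H1 -> H1

== LOOKUPS ==
["H1","H1","H2","H1"]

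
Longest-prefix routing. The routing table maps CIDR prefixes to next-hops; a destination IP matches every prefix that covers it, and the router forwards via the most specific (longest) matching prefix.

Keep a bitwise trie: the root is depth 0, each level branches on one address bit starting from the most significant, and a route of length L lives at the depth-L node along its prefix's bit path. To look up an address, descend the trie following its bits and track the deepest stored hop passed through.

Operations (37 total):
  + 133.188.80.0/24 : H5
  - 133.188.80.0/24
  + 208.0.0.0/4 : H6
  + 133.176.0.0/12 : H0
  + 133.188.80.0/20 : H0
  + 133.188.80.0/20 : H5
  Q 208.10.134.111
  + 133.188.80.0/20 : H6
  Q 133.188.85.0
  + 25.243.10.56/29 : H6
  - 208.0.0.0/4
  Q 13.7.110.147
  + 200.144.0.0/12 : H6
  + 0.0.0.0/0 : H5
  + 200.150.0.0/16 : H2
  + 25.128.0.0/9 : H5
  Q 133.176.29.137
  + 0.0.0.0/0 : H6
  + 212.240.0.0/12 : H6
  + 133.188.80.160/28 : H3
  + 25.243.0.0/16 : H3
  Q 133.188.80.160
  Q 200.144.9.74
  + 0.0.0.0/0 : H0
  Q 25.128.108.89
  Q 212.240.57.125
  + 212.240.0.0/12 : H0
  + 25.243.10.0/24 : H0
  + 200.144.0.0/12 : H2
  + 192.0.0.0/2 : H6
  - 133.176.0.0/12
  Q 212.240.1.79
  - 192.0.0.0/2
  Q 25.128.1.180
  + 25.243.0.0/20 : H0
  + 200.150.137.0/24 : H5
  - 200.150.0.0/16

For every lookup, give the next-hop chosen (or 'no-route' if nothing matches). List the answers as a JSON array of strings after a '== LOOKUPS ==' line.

Trace:
  + 133.188.80.0/24 (H5) depth=24
  del 133.188.80.0/24 (clear depth 24)
  + 208.0.0.0/4 (H6) depth=4
  + 133.176.0.0/12 (H0) depth=12
  + 133.188.80.0/20 (H0) depth=20
  + 133.188.80.0/20 (H5) depth=20
  Q 208.10.134.111: descend 1101 ; hops seen [H6] ; pick H6
  + 133.188.80.0/20 (H6) depth=20
  Q 133.188.85.0: descend 100001011011110001010 ; hops seen [H0,H6] ; pick H6
  + 25.243.10.56/29 (H6) depth=29
  del 208.0.0.0/4 (clear depth 4)
  Q 13.7.110.147: descend 000 ; hops seen [∅] ; pick no-route
  + 200.144.0.0/12 (H6) depth=12
  + 0.0.0.0/0 (H5) depth=0
  + 200.150.0.0/16 (H2) depth=16
  + 25.128.0.0/9 (H5) depth=9
  Q 133.176.29.137: descend 100001011011 ; hops seen [H5,H0] ; pick H0
  + 0.0.0.0/0 (H6) depth=0
  + 212.240.0.0/12 (H6) depth=12
  + 133.188.80.160/28 (H3) depth=28
  + 25.243.0.0/16 (H3) depth=16
  Q 133.188.80.160: descend 1000010110111100010100001010 ; hops seen [H6,H0,H6,H3] ; pick H3
  Q 200.144.9.74: descend 1100100010010 ; hops seen [H6,H6] ; pick H6
  + 0.0.0.0/0 (H0) depth=0
  Q 25.128.108.89: descend 000110011 ; hops seen [H0,H5] ; pick H5
  Q 212.240.57.125: descend 110101001111 ; hops seen [H0,H6] ; pick H6
  + 212.240.0.0/12 (H0) depth=12
  + 25.243.10.0/24 (H0) depth=24
  + 200.144.0.0/12 (H2) depth=12
  + 192.0.0.0/2 (H6) depth=2
  del 133.176.0.0/12 (clear depth 12)
  Q 212.240.1.79: descend 110101001111 ; hops seen [H0,H6,H0] ; pick H0
  del 192.0.0.0/2 (clear depth 2)
  Q 25.128.1.180: descend 000110011 ; hops seen [H0,H5] ; pick H5
  + 25.243.0.0/20 (H0) depth=20
  + 200.150.137.0/24 (H5) depth=24
  del 200.150.0.0/16 (clear depth 16)

== LOOKUPS ==
["H6","H6","no-route","H0","H3","H6","H5","H6","H0","H5"]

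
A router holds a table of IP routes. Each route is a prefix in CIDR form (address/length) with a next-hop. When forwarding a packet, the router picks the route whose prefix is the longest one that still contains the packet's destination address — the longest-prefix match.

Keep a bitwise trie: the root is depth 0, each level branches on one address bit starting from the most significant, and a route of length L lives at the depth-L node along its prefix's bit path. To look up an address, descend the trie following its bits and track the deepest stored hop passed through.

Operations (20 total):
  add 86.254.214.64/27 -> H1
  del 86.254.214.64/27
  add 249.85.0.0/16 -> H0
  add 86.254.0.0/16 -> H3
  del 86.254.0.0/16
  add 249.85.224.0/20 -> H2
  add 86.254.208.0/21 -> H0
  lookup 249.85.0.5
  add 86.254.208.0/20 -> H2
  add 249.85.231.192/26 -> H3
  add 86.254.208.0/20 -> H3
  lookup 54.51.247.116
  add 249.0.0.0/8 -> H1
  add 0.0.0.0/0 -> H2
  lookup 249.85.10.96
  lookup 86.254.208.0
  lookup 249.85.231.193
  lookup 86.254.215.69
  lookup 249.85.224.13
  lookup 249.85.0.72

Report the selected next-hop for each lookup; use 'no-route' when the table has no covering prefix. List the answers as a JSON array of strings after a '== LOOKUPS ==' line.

Process each operation:
  + 86.254.214.64/27 (H1) depth=27
  del 86.254.214.64/27 (clear depth 27)
  + 249.85.0.0/16 (H0) depth=16
  + 86.254.0.0/16 (H3) depth=16
  del 86.254.0.0/16 (clear depth 16)
  + 249.85.224.0/20 (H2) depth=20
  + 86.254.208.0/21 (H0) depth=21
  ? 249.85.0.5  path d0:-→d1:-→d2:-→d3:-→d4:-→d5:-→d6:-→d7:-→d8:-→d9:-→d10:-→d11:-→d12:-→d13:-→d14:-→d15:-→d16:H0  best=H0
  + 86.254.208.0/20 (H2) depth=20
  + 249.85.231.192/26 (H3) depth=26
  + 86.254.208.0/20 (H3) depth=20
  ? 54.51.247.116  path d0:-→d1:-  best=no-route
  + 249.0.0.0/8 (H1) depth=8
  + 0.0.0.0/0 (H2) depth=0
  ? 249.85.10.96  path d0:H2→d1:-→d2:-→d3:-→d4:-→d5:-→d6:-→d7:-→d8:H1→d9:-→d10:-→d11:-→d12:-→d13:-→d14:-→d15:-→d16:H0  best=H0
  ? 86.254.208.0  path d0:H2→d1:-→d2:-→d3:-→d4:-→d5:-→d6:-→d7:-→d8:-→d9:-→d10:-→d11:-→d12:-→d13:-→d14:-→d15:-→d16:-→d17:-→d18:-→d19:-→d20:H3→d21:H0  best=H0
  ? 249.85.231.193  path d0:H2→d1:-→d2:-→d3:-→d4:-→d5:-→d6:-→d7:-→d8:H1→d9:-→d10:-→d11:-→d12:-→d13:-→d14:-→d15:-→d16:H0→d17:-→d18:-→d19:-→d20:H2→d21:-→d22:-→d23:-→d24:-→d25:-→d26:H3  best=H3
  ? 86.254.215.69  path d0:H2→d1:-→d2:-→d3:-→d4:-→d5:-→d6:-→d7:-→d8:-→d9:-→d10:-→d11:-→d12:-→d13:-→d14:-→d15:-→d16:-→d17:-→d18:-→d19:-→d20:H3→d21:H0→d22:-→d23:-  best=H0
  ? 249.85.224.13  path d0:H2→d1:-→d2:-→d3:-→d4:-→d5:-→d6:-→d7:-→d8:H1→d9:-→d10:-→d11:-→d12:-→d13:-→d14:-→d15:-→d16:H0→d17:-→d18:-→d19:-→d20:H2→d21:-  best=H2
  ? 249.85.0.72  path d0:H2→d1:-→d2:-→d3:-→d4:-→d5:-→d6:-→d7:-→d8:H1→d9:-→d10:-→d11:-→d12:-→d13:-→d14:-→d15:-→d16:H0  best=H0

== LOOKUPS ==
["H0","no-route","H0","H0","H3","H0","H2","H0"]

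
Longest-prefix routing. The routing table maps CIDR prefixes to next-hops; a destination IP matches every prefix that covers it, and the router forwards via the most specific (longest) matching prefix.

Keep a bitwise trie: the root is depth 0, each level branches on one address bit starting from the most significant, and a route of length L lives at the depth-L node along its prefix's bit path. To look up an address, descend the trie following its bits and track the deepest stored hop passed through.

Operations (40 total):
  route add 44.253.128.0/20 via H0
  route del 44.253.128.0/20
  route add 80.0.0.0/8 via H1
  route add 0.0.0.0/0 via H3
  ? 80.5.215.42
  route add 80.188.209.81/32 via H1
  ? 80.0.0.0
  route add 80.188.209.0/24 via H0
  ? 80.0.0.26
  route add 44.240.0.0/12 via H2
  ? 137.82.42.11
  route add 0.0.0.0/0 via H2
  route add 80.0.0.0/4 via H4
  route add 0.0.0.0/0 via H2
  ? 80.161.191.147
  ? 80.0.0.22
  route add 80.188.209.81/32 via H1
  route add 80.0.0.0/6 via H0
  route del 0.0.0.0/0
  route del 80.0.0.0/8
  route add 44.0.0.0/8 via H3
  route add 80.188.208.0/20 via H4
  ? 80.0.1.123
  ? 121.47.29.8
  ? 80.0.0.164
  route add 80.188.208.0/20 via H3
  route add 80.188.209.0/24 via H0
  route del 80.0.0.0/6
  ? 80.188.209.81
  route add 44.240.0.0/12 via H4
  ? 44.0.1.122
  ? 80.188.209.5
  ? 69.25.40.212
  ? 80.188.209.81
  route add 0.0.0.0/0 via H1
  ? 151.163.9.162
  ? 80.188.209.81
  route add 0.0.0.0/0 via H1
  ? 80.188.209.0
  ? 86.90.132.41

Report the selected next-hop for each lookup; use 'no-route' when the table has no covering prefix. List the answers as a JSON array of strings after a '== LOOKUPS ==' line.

Apply in order:
  add 44.253.128.0/20 -> H0 at depth 20
  - 44.253.128.0/20 clear@20
  add 80.0.0.0/8 -> H1 at depth 8
  add 0.0.0.0/0 -> H3 at depth 0
  Q 80.5.215.42: descend 01010000 ; hops seen [H3,H1] ; pick H1
  add 80.188.209.81/32 -> H1 at depth 32
  Q 80.0.0.0: descend 01010000 ; hops seen [H3,H1] ; pick H1
  add 80.188.209.0/24 -> H0 at depth 24
  Q 80.0.0.26: descend 01010000 ; hops seen [H3,H1] ; pick H1
  add 44.240.0.0/12 -> H2 at depth 12
  Q 137.82.42.11: descend ε ; hops seen [H3] ; pick H3
  add 0.0.0.0/0 -> H2 at depth 0
  add 80.0.0.0/4 -> H4 at depth 4
  add 0.0.0.0/0 -> H2 at depth 0
  Q 80.161.191.147: descend 01010000101 ; hops seen [H2,H4,H1] ; pick H1
  Q 80.0.0.22: descend 01010000 ; hops seen [H2,H4,H1] ; pick H1
  add 80.188.209.81/32 -> H1 at depth 32
  add 80.0.0.0/6 -> H0 at depth 6
  - 0.0.0.0/0 clear@0
  - 80.0.0.0/8 clear@8
  add 44.0.0.0/8 -> H3 at depth 8
  add 80.188.208.0/20 -> H4 at depth 20
  Q 80.0.1.123: descend 01010000 ; hops seen [H4,H0] ; pick H0
  Q 121.47.29.8: descend 01 ; hops seen [∅] ; pick no-route
  Q 80.0.0.164: descend 01010000 ; hops seen [H4,H0] ; pick H0
  add 80.188.208.0/20 -> H3 at depth 20
  add 80.188.209.0/24 -> H0 at depth 24
  - 80.0.0.0/6 clear@6
  Q 80.188.209.81: descend 01010000101111001101000101010001 ; hops seen [H4,H3,H0,H1] ; pick H1
  add 44.240.0.0/12 -> H4 at depth 12
  Q 44.0.1.122: descend 00101100 ; hops seen [H3] ; pick H3
  Q 80.188.209.5: descend 0101000010111100110100010 ; hops seen [H4,H3,H0] ; pick H0
  Q 69.25.40.212: descend 010 ; hops seen [∅] ; pick no-route
  Q 80.188.209.81: descend 01010000101111001101000101010001 ; hops seen [H4,H3,H0,H1] ; pick H1
  add 0.0.0.0/0 -> H1 at depth 0
  Q 151.163.9.162: descend ε ; hops seen [H1] ; pick H1
  Q 80.188.209.81: descend 01010000101111001101000101010001 ; hops seen [H1,H4,H3,H0,H1] ; pick H1
  add 0.0.0.0/0 -> H1 at depth 0
  Q 80.188.209.0: descend 0101000010111100110100010 ; hops seen [H1,H4,H3,H0] ; pick H0
  Q 86.90.132.41: descend 01010 ; hops seen [H1,H4] ; pick H4

== LOOKUPS ==
["H1","H1","H1","H3","H1","H1","H0","no-route","H0","H1","H3","H0","no-route","H1","H1","H1","H0","H4"]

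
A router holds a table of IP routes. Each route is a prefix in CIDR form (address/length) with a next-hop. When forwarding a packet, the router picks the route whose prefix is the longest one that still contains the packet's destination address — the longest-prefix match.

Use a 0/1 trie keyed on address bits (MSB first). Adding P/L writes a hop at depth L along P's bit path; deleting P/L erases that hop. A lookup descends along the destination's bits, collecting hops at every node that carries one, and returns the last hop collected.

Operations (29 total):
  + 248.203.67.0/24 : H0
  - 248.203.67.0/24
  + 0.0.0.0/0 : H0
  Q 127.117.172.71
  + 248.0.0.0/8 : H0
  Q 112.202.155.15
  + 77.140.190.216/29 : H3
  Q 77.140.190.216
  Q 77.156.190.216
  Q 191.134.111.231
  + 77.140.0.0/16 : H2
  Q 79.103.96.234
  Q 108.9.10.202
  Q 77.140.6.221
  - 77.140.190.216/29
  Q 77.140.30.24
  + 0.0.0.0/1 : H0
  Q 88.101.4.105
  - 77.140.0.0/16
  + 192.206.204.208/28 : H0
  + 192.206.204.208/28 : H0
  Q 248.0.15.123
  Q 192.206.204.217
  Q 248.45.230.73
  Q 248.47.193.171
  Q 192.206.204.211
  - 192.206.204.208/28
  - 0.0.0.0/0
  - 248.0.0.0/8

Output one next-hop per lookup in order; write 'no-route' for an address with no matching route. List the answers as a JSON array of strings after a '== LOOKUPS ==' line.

Trace:
  + 248.203.67.0/24 (H0) depth=24
  - 248.203.67.0/24 clear@24
  + 0.0.0.0/0 (H0) depth=0
  lookup 127.117.172.71: bits ε walk d0:H0 -> H0
  + 248.0.0.0/8 (H0) depth=8
  lookup 112.202.155.15: bits ε walk d0:H0 -> H0
  + 77.140.190.216/29 (H3) depth=29
  lookup 77.140.190.216: bits 01001101100011001011111011011 walk d0:H0→d1:-→d2:-→d3:-→d4:-→d5:-→d6:-→d7:-→d8:-→d9:-→d10:-→d11:-→d12:-→d13:-→d14:-→d15:-→d16:-→d17:-→d18:-→d19:-→d20:-→d21:-→d22:-→d23:-→d24:-→d25:-→d26:-→d27:-→d28:-→d29:H3 -> H3
  lookup 77.156.190.216: bits 01001101100 walk d0:H0→d1:-→d2:-→d3:-→d4:-→d5:-→d6:-→d7:-→d8:-→d9:-→d10:-→d11:- -> H0
  lookup 191.134.111.231: bits 1 walk d0:H0→d1:- -> H0
  + 77.140.0.0/16 (H2) depth=16
  lookup 79.103.96.234: bits 010011 walk d0:H0→d1:-→d2:-→d3:-→d4:-→d5:-→d6:- -> H0
  lookup 108.9.10.202: bits 01 walk d0:H0→d1:-→d2:- -> H0
  lookup 77.140.6.221: bits 0100110110001100 walk d0:H0→d1:-→d2:-→d3:-→d4:-→d5:-→d6:-→d7:-→d8:-→d9:-→d10:-→d11:-→d12:-→d13:-→d14:-→d15:-→d16:H2 -> H2
  - 77.140.190.216/29 clear@29
  lookup 77.140.30.24: bits 0100110110001100 walk d0:H0→d1:-→d2:-→d3:-→d4:-→d5:-→d6:-→d7:-→d8:-→d9:-→d10:-→d11:-→d12:-→d13:-→d14:-→d15:-→d16:H2 -> H2
  + 0.0.0.0/1 (H0) depth=1
  lookup 88.101.4.105: bits 010 walk d0:H0→d1:H0→d2:-→d3:- -> H0
  - 77.140.0.0/16 clear@16
  + 192.206.204.208/28 (H0) depth=28
  + 192.206.204.208/28 (H0) depth=28
  lookup 248.0.15.123: bits 11111000 walk d0:H0→d1:-→d2:-→d3:-→d4:-→d5:-→d6:-→d7:-→d8:H0 -> H0
  lookup 192.206.204.217: bits 1100000011001110110011001101 walk d0:H0→d1:-→d2:-→d3:-→d4:-→d5:-→d6:-→d7:-→d8:-→d9:-→d10:-→d11:-→d12:-→d13:-→d14:-→d15:-→d16:-→d17:-→d18:-→d19:-→d20:-→d21:-→d22:-→d23:-→d24:-→d25:-→d26:-→d27:-→d28:H0 -> H0
  lookup 248.45.230.73: bits 11111000 walk d0:H0→d1:-→d2:-→d3:-→d4:-→d5:-→d6:-→d7:-→d8:H0 -> H0
  lookup 248.47.193.171: bits 11111000 walk d0:H0→d1:-→d2:-→d3:-→d4:-→d5:-→d6:-→d7:-→d8:H0 -> H0
  lookup 192.206.204.211: bits 1100000011001110110011001101 walk d0:H0→d1:-→d2:-→d3:-→d4:-→d5:-→d6:-→d7:-→d8:-→d9:-→d10:-→d11:-→d12:-→d13:-→d14:-→d15:-→d16:-→d17:-→d18:-→d19:-→d20:-→d21:-→d22:-→d23:-→d24:-→d25:-→d26:-→d27:-→d28:H0 -> H0
  - 192.206.204.208/28 clear@28
  - 0.0.0.0/0 clear@0
  - 248.0.0.0/8 clear@8

== LOOKUPS ==
["H0","H0","H3","H0","H0","H0","H0","H2","H2","H0","H0","H0","H0","H0","H0"]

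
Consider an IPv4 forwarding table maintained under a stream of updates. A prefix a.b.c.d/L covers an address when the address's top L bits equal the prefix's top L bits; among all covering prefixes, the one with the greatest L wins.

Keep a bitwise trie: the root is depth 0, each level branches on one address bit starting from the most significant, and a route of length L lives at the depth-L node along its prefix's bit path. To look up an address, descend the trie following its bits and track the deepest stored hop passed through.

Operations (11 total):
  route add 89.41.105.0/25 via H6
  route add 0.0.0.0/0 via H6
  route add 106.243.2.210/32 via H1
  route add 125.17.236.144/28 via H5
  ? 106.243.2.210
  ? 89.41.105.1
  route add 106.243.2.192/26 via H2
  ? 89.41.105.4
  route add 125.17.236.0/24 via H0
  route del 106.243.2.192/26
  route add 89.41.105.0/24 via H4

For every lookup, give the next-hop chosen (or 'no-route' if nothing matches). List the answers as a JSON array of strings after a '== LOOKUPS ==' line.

Trace:
  + 89.41.105.0/25 (H6) depth=25
  + 0.0.0.0/0 (H6) depth=0
  + 106.243.2.210/32 (H1) depth=32
  + 125.17.236.144/28 (H5) depth=28
  Q 106.243.2.210: descend 01101010111100110000001011010010 ; hops seen [H6,H1] ; pick H1
  Q 89.41.105.1: descend 0101100100101001011010010 ; hops seen [H6,H6] ; pick H6
  + 106.243.2.192/26 (H2) depth=26
  Q 89.41.105.4: descend 0101100100101001011010010 ; hops seen [H6,H6] ; pick H6
  + 125.17.236.0/24 (H0) depth=24
  - 106.243.2.192/26 clear@26
  + 89.41.105.0/24 (H4) depth=24

== LOOKUPS ==
["H1","H6","H6"]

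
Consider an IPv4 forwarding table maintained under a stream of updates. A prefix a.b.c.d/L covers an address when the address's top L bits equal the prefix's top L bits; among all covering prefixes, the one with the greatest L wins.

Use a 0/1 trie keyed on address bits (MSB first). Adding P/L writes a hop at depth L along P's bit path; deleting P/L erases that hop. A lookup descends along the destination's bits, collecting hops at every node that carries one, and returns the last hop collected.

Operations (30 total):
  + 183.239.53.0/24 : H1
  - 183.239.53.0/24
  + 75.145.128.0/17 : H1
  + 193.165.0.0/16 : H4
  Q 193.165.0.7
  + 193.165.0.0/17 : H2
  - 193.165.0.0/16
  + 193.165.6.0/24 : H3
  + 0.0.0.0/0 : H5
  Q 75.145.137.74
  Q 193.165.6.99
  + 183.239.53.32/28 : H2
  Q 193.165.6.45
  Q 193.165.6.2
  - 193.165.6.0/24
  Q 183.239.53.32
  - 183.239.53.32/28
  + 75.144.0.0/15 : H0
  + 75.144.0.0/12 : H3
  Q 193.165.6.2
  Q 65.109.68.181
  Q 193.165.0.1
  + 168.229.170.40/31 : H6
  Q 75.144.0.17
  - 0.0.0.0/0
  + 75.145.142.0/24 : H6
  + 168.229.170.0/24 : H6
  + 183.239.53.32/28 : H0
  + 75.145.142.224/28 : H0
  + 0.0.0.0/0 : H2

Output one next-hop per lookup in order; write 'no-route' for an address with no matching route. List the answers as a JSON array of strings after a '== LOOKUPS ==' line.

Apply in order:
  add 183.239.53.0/24 -> H1 at depth 24
  del 183.239.53.0/24 (clear depth 24)
  add 75.145.128.0/17 -> H1 at depth 17
  add 193.165.0.0/16 -> H4 at depth 16
  lookup 193.165.0.7: bits 1100000110100101 walk d0:-→d1:-→d2:-→d3:-→d4:-→d5:-→d6:-→d7:-→d8:-→d9:-→d10:-→d11:-→d12:-→d13:-→d14:-→d15:-→d16:H4 -> H4
  add 193.165.0.0/17 -> H2 at depth 17
  del 193.165.0.0/16 (clear depth 16)
  add 193.165.6.0/24 -> H3 at depth 24
  add 0.0.0.0/0 -> H5 at depth 0
  lookup 75.145.137.74: bits 01001011100100011 walk d0:H5→d1:-→d2:-→d3:-→d4:-→d5:-→d6:-→d7:-→d8:-→d9:-→d10:-→d11:-→d12:-→d13:-→d14:-→d15:-→d16:-→d17:H1 -> H1
  lookup 193.165.6.99: bits 110000011010010100000110 walk d0:H5→d1:-→d2:-→d3:-→d4:-→d5:-→d6:-→d7:-→d8:-→d9:-→d10:-→d11:-→d12:-→d13:-→d14:-→d15:-→d16:-→d17:H2→d18:-→d19:-→d20:-→d21:-→d22:-→d23:-→d24:H3 -> H3
  add 183.239.53.32/28 -> H2 at depth 28
  lookup 193.165.6.45: bits 110000011010010100000110 walk d0:H5→d1:-→d2:-→d3:-→d4:-→d5:-→d6:-→d7:-→d8:-→d9:-→d10:-→d11:-→d12:-→d13:-→d14:-→d15:-→d16:-→d17:H2→d18:-→d19:-→d20:-→d21:-→d22:-→d23:-→d24:H3 -> H3
  lookup 193.165.6.2: bits 110000011010010100000110 walk d0:H5→d1:-→d2:-→d3:-→d4:-→d5:-→d6:-→d7:-→d8:-→d9:-→d10:-→d11:-→d12:-→d13:-→d14:-→d15:-→d16:-→d17:H2→d18:-→d19:-→d20:-→d21:-→d22:-→d23:-→d24:H3 -> H3
  del 193.165.6.0/24 (clear depth 24)
  lookup 183.239.53.32: bits 1011011111101111001101010010 walk d0:H5→d1:-→d2:-→d3:-→d4:-→d5:-→d6:-→d7:-→d8:-→d9:-→d10:-→d11:-→d12:-→d13:-→d14:-→d15:-→d16:-→d17:-→d18:-→d19:-→d20:-→d21:-→d22:-→d23:-→d24:-→d25:-→d26:-→d27:-→d28:H2 -> H2
  del 183.239.53.32/28 (clear depth 28)
  add 75.144.0.0/15 -> H0 at depth 15
  add 75.144.0.0/12 -> H3 at depth 12
  lookup 193.165.6.2: bits 110000011010010100000110 walk d0:H5→d1:-→d2:-→d3:-→d4:-→d5:-→d6:-→d7:-→d8:-→d9:-→d10:-→d11:-→d12:-→d13:-→d14:-→d15:-→d16:-→d17:H2→d18:-→d19:-→d20:-→d21:-→d22:-→d23:-→d24:- -> H2
  lookup 65.109.68.181: bits 0100 walk d0:H5→d1:-→d2:-→d3:-→d4:- -> H5
  lookup 193.165.0.1: bits 110000011010010100000 walk d0:H5→d1:-→d2:-→d3:-→d4:-→d5:-→d6:-→d7:-→d8:-→d9:-→d10:-→d11:-→d12:-→d13:-→d14:-→d15:-→d16:-→d17:H2→d18:-→d19:-→d20:-→d21:- -> H2
  add 168.229.170.40/31 -> H6 at depth 31
  lookup 75.144.0.17: bits 010010111001000 walk d0:H5→d1:-→d2:-→d3:-→d4:-→d5:-→d6:-→d7:-→d8:-→d9:-→d10:-→d11:-→d12:H3→d13:-→d14:-→d15:H0 -> H0
  del 0.0.0.0/0 (clear depth 0)
  add 75.145.142.0/24 -> H6 at depth 24
  add 168.229.170.0/24 -> H6 at depth 24
  add 183.239.53.32/28 -> H0 at depth 28
  add 75.145.142.224/28 -> H0 at depth 28
  add 0.0.0.0/0 -> H2 at depth 0

== LOOKUPS ==
["H4","H1","H3","H3","H3","H2","H2","H5","H2","H0"]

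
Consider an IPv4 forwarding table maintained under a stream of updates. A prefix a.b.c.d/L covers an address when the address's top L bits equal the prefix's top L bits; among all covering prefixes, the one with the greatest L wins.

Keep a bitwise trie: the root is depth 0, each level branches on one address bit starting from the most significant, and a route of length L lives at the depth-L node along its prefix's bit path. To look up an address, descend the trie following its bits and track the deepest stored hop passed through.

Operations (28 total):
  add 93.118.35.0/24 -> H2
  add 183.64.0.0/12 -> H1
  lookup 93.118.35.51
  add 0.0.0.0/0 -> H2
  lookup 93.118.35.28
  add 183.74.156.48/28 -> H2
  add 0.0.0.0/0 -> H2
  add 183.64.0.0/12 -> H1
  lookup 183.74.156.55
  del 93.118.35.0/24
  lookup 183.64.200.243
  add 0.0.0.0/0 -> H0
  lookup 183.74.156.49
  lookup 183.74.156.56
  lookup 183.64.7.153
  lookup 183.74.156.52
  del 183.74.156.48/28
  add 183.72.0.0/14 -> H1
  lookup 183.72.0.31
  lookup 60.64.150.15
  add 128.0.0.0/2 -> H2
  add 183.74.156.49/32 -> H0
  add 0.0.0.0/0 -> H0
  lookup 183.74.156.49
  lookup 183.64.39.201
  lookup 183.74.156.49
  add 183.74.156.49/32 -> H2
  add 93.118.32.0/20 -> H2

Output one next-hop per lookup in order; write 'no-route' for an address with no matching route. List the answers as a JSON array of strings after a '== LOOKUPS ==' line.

Process each operation:
  + 93.118.35.0/24 (H2) depth=24
  + 183.64.0.0/12 (H1) depth=12
  lookup 93.118.35.51: bits 010111010111011000100011 walk d0:-→d1:-→d2:-→d3:-→d4:-→d5:-→d6:-→d7:-→d8:-→d9:-→d10:-→d11:-→d12:-→d13:-→d14:-→d15:-→d16:-→d17:-→d18:-→d19:-→d20:-→d21:-→d22:-→d23:-→d24:H2 -> H2
  + 0.0.0.0/0 (H2) depth=0
  lookup 93.118.35.28: bits 010111010111011000100011 walk d0:H2→d1:-→d2:-→d3:-→d4:-→d5:-→d6:-→d7:-→d8:-→d9:-→d10:-→d11:-→d12:-→d13:-→d14:-→d15:-→d16:-→d17:-→d18:-→d19:-→d20:-→d21:-→d22:-→d23:-→d24:H2 -> H2
  + 183.74.156.48/28 (H2) depth=28
  + 0.0.0.0/0 (H2) depth=0
  + 183.64.0.0/12 (H1) depth=12
  lookup 183.74.156.55: bits 1011011101001010100111000011 walk d0:H2→d1:-→d2:-→d3:-→d4:-→d5:-→d6:-→d7:-→d8:-→d9:-→d10:-→d11:-→d12:H1→d13:-→d14:-→d15:-→d16:-→d17:-→d18:-→d19:-→d20:-→d21:-→d22:-→d23:-→d24:-→d25:-→d26:-→d27:-→d28:H2 -> H2
  - 93.118.35.0/24 clear@24
  lookup 183.64.200.243: bits 101101110100 walk d0:H2→d1:-→d2:-→d3:-→d4:-→d5:-→d6:-→d7:-→d8:-→d9:-→d10:-→d11:-→d12:H1 -> H1
  + 0.0.0.0/0 (H0) depth=0
  lookup 183.74.156.49: bits 1011011101001010100111000011 walk d0:H0→d1:-→d2:-→d3:-→d4:-→d5:-→d6:-→d7:-→d8:-→d9:-→d10:-→d11:-→d12:H1→d13:-→d14:-→d15:-→d16:-→d17:-→d18:-→d19:-→d20:-→d21:-→d22:-→d23:-→d24:-→d25:-→d26:-→d27:-→d28:H2 -> H2
  lookup 183.74.156.56: bits 1011011101001010100111000011 walk d0:H0→d1:-→d2:-→d3:-→d4:-→d5:-→d6:-→d7:-→d8:-→d9:-→d10:-→d11:-→d12:H1→d13:-→d14:-→d15:-→d16:-→d17:-→d18:-→d19:-→d20:-→d21:-→d22:-→d23:-→d24:-→d25:-→d26:-→d27:-→d28:H2 -> H2
  lookup 183.64.7.153: bits 101101110100 walk d0:H0→d1:-→d2:-→d3:-→d4:-→d5:-→d6:-→d7:-→d8:-→d9:-→d10:-→d11:-→d12:H1 -> H1
  lookup 183.74.156.52: bits 1011011101001010100111000011 walk d0:H0→d1:-→d2:-→d3:-→d4:-→d5:-→d6:-→d7:-→d8:-→d9:-→d10:-→d11:-→d12:H1→d13:-→d14:-→d15:-→d16:-→d17:-→d18:-→d19:-→d20:-→d21:-→d22:-→d23:-→d24:-→d25:-→d26:-→d27:-→d28:H2 -> H2
  - 183.74.156.48/28 clear@28
  + 183.72.0.0/14 (H1) depth=14
  lookup 183.72.0.31: bits 10110111010010 walk d0:H0→d1:-→d2:-→d3:-→d4:-→d5:-→d6:-→d7:-→d8:-→d9:-→d10:-→d11:-→d12:H1→d13:-→d14:H1 -> H1
  lookup 60.64.150.15: bits 0 walk d0:H0→d1:- -> H0
  + 128.0.0.0/2 (H2) depth=2
  + 183.74.156.49/32 (H0) depth=32
  + 0.0.0.0/0 (H0) depth=0
  lookup 183.74.156.49: bits 10110111010010101001110000110001 walk d0:H0→d1:-→d2:H2→d3:-→d4:-→d5:-→d6:-→d7:-→d8:-→d9:-→d10:-→d11:-→d12:H1→d13:-→d14:H1→d15:-→d16:-→d17:-→d18:-→d19:-→d20:-→d21:-→d22:-→d23:-→d24:-→d25:-→d26:-→d27:-→d28:-→d29:-→d30:-→d31:-→d32:H0 -> H0
  lookup 183.64.39.201: bits 101101110100 walk d0:H0→d1:-→d2:H2→d3:-→d4:-→d5:-→d6:-→d7:-→d8:-→d9:-→d10:-→d11:-→d12:H1 -> H1
  lookup 183.74.156.49: bits 10110111010010101001110000110001 walk d0:H0→d1:-→d2:H2→d3:-→d4:-→d5:-→d6:-→d7:-→d8:-→d9:-→d10:-→d11:-→d12:H1→d13:-→d14:H1→d15:-→d16:-→d17:-→d18:-→d19:-→d20:-→d21:-→d22:-→d23:-→d24:-→d25:-→d26:-→d27:-→d28:-→d29:-→d30:-→d31:-→d32:H0 -> H0
  + 183.74.156.49/32 (H2) depth=32
  + 93.118.32.0/20 (H2) depth=20

== LOOKUPS ==
["H2","H2","H2","H1","H2","H2","H1","H2","H1","H0","H0","H1","H0"]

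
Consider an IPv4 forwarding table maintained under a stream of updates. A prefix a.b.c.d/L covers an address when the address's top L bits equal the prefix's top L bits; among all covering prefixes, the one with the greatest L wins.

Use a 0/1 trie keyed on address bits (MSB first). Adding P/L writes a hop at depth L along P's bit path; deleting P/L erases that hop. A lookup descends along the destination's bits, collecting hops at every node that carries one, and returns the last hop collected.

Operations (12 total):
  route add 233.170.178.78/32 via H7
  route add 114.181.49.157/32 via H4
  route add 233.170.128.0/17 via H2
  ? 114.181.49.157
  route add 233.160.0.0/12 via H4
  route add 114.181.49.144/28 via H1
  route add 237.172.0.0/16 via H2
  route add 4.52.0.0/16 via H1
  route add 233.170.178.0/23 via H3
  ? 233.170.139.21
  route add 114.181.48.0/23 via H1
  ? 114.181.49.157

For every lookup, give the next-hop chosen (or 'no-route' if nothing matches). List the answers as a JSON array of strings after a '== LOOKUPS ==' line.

Apply in order:
  + 233.170.178.78/32 (H7) depth=32
  + 114.181.49.157/32 (H4) depth=32
  + 233.170.128.0/17 (H2) depth=17
  lookup 114.181.49.157: bits 01110010101101010011000110011101 walk d0:-→d1:-→d2:-→d3:-→d4:-→d5:-→d6:-→d7:-→d8:-→d9:-→d10:-→d11:-→d12:-→d13:-→d14:-→d15:-→d16:-→d17:-→d18:-→d19:-→d20:-→d21:-→d22:-→d23:-→d24:-→d25:-→d26:-→d27:-→d28:-→d29:-→d30:-→d31:-→d32:H4 -> H4
  + 233.160.0.0/12 (H4) depth=12
  + 114.181.49.144/28 (H1) depth=28
  + 237.172.0.0/16 (H2) depth=16
  + 4.52.0.0/16 (H1) depth=16
  + 233.170.178.0/23 (H3) depth=23
  lookup 233.170.139.21: bits 111010011010101010 walk d0:-→d1:-→d2:-→d3:-→d4:-→d5:-→d6:-→d7:-→d8:-→d9:-→d10:-→d11:-→d12:H4→d13:-→d14:-→d15:-→d16:-→d17:H2→d18:- -> H2
  + 114.181.48.0/23 (H1) depth=23
  lookup 114.181.49.157: bits 01110010101101010011000110011101 walk d0:-→d1:-→d2:-→d3:-→d4:-→d5:-→d6:-→d7:-→d8:-→d9:-→d10:-→d11:-→d12:-→d13:-→d14:-→d15:-→d16:-→d17:-→d18:-→d19:-→d20:-→d21:-→d22:-→d23:H1→d24:-→d25:-→d26:-→d27:-→d28:H1→d29:-→d30:-→d31:-→d32:H4 -> H4

== LOOKUPS ==
["H4","H2","H4"]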